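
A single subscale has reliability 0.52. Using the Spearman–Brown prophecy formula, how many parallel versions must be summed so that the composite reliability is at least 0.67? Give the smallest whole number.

k ≥ ρ*(1−ρ₁)/(ρ₁(1−ρ*)) = 0.67·0.48 / (0.52·0.33) = 1.874.
Smallest integer k = 2.

2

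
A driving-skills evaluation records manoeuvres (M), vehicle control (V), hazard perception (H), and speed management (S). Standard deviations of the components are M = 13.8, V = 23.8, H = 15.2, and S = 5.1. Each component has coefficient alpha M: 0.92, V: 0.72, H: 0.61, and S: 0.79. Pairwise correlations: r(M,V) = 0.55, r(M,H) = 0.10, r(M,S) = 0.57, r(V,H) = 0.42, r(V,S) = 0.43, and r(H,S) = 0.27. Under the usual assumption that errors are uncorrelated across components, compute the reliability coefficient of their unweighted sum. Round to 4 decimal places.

Var(M+V+H+S) = 13.8² + 23.8² + 15.2² + 5.1² + 2·[13.8·23.8·0.55 + 13.8·15.2·0.10 + 13.8·5.1·0.57 + 23.8·15.2·0.42 + 23.8·5.1·0.43 + 15.2·5.1·0.27] = 1013.93 + 933.595 = 1947.53.
Under uncorrelated errors the observed covariances equal the true-score covariances, so only the own-variance terms attenuate.
True-score variance = [13.8²·0.92 + 23.8²·0.72 + 15.2²·0.61 + 5.1²·0.79] + 933.595 = 744.524 + 933.595 = 1678.12.
Reliability = 1678.12 / 1947.53 = 0.8617.

0.8617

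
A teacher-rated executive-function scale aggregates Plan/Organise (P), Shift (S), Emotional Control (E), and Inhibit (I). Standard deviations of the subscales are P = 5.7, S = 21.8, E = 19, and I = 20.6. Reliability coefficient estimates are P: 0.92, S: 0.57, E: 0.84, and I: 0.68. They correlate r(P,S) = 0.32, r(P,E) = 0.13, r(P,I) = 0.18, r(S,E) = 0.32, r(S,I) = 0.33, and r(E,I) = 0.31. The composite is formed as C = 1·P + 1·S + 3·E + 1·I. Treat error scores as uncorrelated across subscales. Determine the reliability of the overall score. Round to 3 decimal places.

0.861

Var(C) = 5.7² + 21.8² + 3²·19² + 20.6² + 2·[5.7·21.8·0.32 + 3·5.7·19·0.13 + 5.7·20.6·0.18 + 3·21.8·19·0.32 + 21.8·20.6·0.33 + 3·19·20.6·0.31] = 4181.09 + 2025.93 = 6207.02.
Because errors are independent across components, Cov(Tᵢ,Tⱼ) = Cov(Xᵢ,Xⱼ); the off-diagonal part of the true-score variance is the same as above.
True-score variance = [5.7²·0.92 + 21.8²·0.57 + 3²·19²·0.84 + 20.6²·0.68] + 2025.93 = 3318.5 + 2025.93 = 5344.43.
Reliability = 5344.43 / 6207.02 = 0.861.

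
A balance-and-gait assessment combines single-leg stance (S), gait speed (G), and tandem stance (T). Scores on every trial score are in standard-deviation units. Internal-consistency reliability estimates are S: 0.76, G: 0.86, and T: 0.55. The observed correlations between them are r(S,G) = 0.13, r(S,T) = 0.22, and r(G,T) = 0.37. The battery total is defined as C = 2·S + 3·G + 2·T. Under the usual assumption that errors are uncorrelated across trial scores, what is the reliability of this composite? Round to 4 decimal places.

Var(C) = 2² + 3² + 2² + 2·[6·0.13 + 4·0.22 + 6·0.37] = 17 + 7.76 = 24.76.
Because errors are independent across components, Cov(Tᵢ,Tⱼ) = Cov(Xᵢ,Xⱼ); the off-diagonal part of the true-score variance is the same as above.
True-score variance = [2²·0.76 + 3²·0.86 + 2²·0.55] + 7.76 = 12.98 + 7.76 = 20.74.
Reliability = 20.74 / 24.76 = 0.8376.

0.8376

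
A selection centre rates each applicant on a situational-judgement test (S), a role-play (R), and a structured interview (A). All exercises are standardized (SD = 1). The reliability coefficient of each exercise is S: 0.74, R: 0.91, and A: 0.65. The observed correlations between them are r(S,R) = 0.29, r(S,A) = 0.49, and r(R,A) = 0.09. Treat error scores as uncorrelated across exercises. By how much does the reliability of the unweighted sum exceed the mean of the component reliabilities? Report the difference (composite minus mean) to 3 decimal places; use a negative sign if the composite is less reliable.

0.086

Var(sum) = 3 + 1.74 = 4.74; true-score variance = 2.3 + 1.74 = 4.04; composite reliability = 0.8523.
Mean component reliability = 0.7667.
Difference = 0.8523 − 0.7667 = 0.086.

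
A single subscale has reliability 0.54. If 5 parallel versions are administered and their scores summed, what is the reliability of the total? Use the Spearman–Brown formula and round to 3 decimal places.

ρ_k = kρ / (1 + (k−1)ρ) = 5·0.54 / (1 + 4·0.54) = 2.700 / 3.160 = 0.854.

0.854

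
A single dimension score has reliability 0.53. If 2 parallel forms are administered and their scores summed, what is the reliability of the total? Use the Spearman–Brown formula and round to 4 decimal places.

0.6928

ρ_k = kρ / (1 + (k−1)ρ) = 2·0.53 / (1 + 1·0.53) = 1.060 / 1.530 = 0.6928.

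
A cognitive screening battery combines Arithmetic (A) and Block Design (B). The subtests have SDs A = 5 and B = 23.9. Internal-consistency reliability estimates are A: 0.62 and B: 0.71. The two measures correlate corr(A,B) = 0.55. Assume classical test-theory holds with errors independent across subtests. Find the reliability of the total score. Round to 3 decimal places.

Var(A+B) = 5² + 23.9² + 2·[5·23.9·0.55] = 596.21 + 131.45 = 727.66.
Because errors are independent across components, Cov(Tᵢ,Tⱼ) = Cov(Xᵢ,Xⱼ); the off-diagonal part of the true-score variance is the same as above.
True-score variance = [5²·0.62 + 23.9²·0.71] + 131.45 = 421.059 + 131.45 = 552.509.
Reliability = 552.509 / 727.66 = 0.759.

0.759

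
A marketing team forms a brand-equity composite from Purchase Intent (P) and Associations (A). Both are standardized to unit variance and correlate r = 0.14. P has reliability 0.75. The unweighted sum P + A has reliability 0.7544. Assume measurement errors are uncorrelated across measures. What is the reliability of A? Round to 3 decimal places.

Var(P+A) = 2 + 2·0.14 = 2.280.
True-score variance = ρ_P + ρ_A + 2·0.14, so 0.7544 = (0.75 + ρ_A + 0.28) / 2.280.
ρ_A = 0.7544·2.280 − 0.75 − 0.28 = 0.690.

0.690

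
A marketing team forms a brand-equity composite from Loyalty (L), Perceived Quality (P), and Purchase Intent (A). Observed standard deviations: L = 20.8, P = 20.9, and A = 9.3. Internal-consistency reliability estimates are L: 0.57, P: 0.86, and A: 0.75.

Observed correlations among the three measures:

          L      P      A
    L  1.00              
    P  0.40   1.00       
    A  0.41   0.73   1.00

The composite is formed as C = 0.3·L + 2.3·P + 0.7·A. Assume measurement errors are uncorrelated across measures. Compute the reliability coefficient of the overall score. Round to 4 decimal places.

0.8876

Var(C) = 0.3²·20.8² + 2.3²·20.9² + 0.7²·9.3² + 2·[0.69·20.8·20.9·0.40 + 0.21·20.8·9.3·0.41 + 1.61·20.9·9.3·0.73] = 2392.04 + 730.162 = 3122.2.
Because errors are independent across components, Cov(Tᵢ,Tⱼ) = Cov(Xᵢ,Xⱼ); the off-diagonal part of the true-score variance is the same as above.
True-score variance = [0.3²·20.8²·0.57 + 2.3²·20.9²·0.86 + 0.7²·9.3²·0.75] + 730.162 = 2041.2 + 730.162 = 2771.36.
Reliability = 2771.36 / 3122.2 = 0.8876.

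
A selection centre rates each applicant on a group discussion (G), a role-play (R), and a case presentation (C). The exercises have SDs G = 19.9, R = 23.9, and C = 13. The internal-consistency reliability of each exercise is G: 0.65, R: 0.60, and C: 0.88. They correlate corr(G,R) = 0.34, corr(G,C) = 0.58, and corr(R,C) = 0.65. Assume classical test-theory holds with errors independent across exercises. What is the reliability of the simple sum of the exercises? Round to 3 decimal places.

0.821

Var(G+R+C) = 19.9² + 23.9² + 13² + 2·[19.9·23.9·0.34 + 19.9·13·0.58 + 23.9·13·0.65] = 1136.22 + 1027.42 = 2163.64.
Because errors are independent across components, Cov(Tᵢ,Tⱼ) = Cov(Xᵢ,Xⱼ); the off-diagonal part of the true-score variance is the same as above.
True-score variance = [19.9²·0.65 + 23.9²·0.60 + 13²·0.88] + 1027.42 = 748.852 + 1027.42 = 1776.27.
Reliability = 1776.27 / 2163.64 = 0.821.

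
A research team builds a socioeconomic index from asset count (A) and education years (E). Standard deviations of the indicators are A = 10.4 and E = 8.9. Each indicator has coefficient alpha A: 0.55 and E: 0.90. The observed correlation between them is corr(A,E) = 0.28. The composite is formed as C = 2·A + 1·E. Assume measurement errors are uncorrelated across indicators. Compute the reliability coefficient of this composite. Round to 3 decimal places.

Var(C) = 2²·10.4² + 8.9² + 2·[2·10.4·8.9·0.28] = 511.85 + 103.667 = 615.517.
With uncorrelated errors the cross-covariances are all true-score covariance, so they carry over unchanged; only the diagonal terms shrink to ρᵢσᵢ².
True-score variance = [2²·10.4²·0.55 + 8.9²·0.90] + 103.667 = 309.241 + 103.667 = 412.908.
Reliability = 412.908 / 615.517 = 0.671.

0.671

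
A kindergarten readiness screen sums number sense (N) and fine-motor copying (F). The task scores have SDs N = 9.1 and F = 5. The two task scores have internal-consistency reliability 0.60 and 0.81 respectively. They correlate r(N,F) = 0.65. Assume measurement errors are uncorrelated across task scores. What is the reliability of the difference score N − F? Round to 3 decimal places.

Var(N−F) = 9.1² + 5² − 2·9.1·5·0.65 = 107.81 − 59.15 = 48.66.
Because errors are independent across components, Cov(Tᵢ,Tⱼ) = Cov(Xᵢ,Xⱼ); the off-diagonal part of the true-score variance is the same as above.
True-score variance = [9.1²·0.60 + 5²·0.81] − 59.15 = 69.936 − 59.15 = 10.786.
Reliability = 10.786 / 48.66 = 0.222.

0.222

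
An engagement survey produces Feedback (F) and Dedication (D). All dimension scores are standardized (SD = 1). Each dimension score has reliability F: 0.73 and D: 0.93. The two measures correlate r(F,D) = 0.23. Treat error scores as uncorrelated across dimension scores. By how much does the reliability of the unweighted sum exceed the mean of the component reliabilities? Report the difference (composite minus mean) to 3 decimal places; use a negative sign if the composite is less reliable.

Var(sum) = 2 + 0.46 = 2.46; true-score variance = 1.66 + 0.46 = 2.12; composite reliability = 0.8618.
Mean component reliability = 0.8300.
Difference = 0.8618 − 0.8300 = 0.032.

0.032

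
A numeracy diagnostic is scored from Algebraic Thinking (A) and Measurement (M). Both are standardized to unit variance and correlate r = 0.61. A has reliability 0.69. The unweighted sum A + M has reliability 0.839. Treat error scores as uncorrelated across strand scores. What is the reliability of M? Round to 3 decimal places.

Var(A+M) = 2 + 2·0.61 = 3.220.
True-score variance = ρ_A + ρ_M + 2·0.61, so 0.839 = (0.69 + ρ_M + 1.22) / 3.220.
ρ_M = 0.839·3.220 − 0.69 − 1.22 = 0.792.

0.792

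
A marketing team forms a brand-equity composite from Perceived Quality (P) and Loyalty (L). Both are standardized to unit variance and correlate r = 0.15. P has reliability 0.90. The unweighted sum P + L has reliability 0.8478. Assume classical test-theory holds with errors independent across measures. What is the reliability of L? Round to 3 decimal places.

Var(P+L) = 2 + 2·0.15 = 2.300.
True-score variance = ρ_P + ρ_L + 2·0.15, so 0.8478 = (0.90 + ρ_L + 0.30) / 2.300.
ρ_L = 0.8478·2.300 − 0.90 − 0.30 = 0.750.

0.750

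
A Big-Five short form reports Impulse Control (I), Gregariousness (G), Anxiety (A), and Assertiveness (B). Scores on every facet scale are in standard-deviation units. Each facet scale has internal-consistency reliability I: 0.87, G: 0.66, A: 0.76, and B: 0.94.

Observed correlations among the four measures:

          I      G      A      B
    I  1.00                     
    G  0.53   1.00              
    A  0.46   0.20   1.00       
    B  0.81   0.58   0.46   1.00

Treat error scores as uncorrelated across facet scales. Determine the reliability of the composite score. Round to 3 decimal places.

0.924

Var(I+G+A+B) = 4 + 2·[0.53 + 0.46 + 0.81 + 0.20 + 0.58 + 0.46] = 4 + 6.08 = 10.08.
Because errors are independent across components, Cov(Tᵢ,Tⱼ) = Cov(Xᵢ,Xⱼ); the off-diagonal part of the true-score variance is the same as above.
True-score variance = [0.87 + 0.66 + 0.76 + 0.94] + 6.08 = 3.23 + 6.08 = 9.31.
Reliability = 9.31 / 10.08 = 0.924.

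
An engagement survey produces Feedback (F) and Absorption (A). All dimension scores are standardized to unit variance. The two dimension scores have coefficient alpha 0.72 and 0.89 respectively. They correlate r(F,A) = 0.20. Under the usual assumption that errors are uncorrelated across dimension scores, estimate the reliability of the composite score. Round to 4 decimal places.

0.8375

Var(F+A) = 2 + 2·[0.20] = 2 + 0.4 = 2.4.
Under uncorrelated errors the observed covariances equal the true-score covariances, so only the own-variance terms attenuate.
True-score variance = [0.72 + 0.89] + 0.4 = 1.61 + 0.4 = 2.01.
Reliability = 2.01 / 2.4 = 0.8375.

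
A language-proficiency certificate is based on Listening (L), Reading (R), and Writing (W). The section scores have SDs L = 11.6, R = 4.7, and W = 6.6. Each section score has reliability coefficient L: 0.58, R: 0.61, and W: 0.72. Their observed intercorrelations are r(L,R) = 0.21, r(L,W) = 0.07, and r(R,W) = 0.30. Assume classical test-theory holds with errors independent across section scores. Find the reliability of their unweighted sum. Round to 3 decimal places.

Var(L+R+W) = 11.6² + 4.7² + 6.6² + 2·[11.6·4.7·0.21 + 11.6·6.6·0.07 + 4.7·6.6·0.30] = 200.21 + 52.2288 = 252.439.
Because errors are independent across components, Cov(Tᵢ,Tⱼ) = Cov(Xᵢ,Xⱼ); the off-diagonal part of the true-score variance is the same as above.
True-score variance = [11.6²·0.58 + 4.7²·0.61 + 6.6²·0.72] + 52.2288 = 122.883 + 52.2288 = 175.112.
Reliability = 175.112 / 252.439 = 0.694.

0.694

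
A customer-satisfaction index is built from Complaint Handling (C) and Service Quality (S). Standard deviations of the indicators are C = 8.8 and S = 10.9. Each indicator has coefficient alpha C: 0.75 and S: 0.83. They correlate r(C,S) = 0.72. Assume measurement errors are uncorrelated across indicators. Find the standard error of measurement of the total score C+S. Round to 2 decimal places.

6.29

Var(total) = 196.25 + 138.125 = 334.375.
True-score variance = 156.692 + 138.125 = 294.817, so reliability = 0.8817.
Error variance = 334.375 − 294.817 = 39.5577; SEM = √39.5577 = 6.29.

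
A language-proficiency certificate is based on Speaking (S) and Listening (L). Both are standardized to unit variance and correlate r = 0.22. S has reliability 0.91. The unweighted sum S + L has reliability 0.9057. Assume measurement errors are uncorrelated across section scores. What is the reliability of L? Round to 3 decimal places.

0.860

Var(S+L) = 2 + 2·0.22 = 2.440.
True-score variance = ρ_S + ρ_L + 2·0.22, so 0.9057 = (0.91 + ρ_L + 0.44) / 2.440.
ρ_L = 0.9057·2.440 − 0.91 − 0.44 = 0.860.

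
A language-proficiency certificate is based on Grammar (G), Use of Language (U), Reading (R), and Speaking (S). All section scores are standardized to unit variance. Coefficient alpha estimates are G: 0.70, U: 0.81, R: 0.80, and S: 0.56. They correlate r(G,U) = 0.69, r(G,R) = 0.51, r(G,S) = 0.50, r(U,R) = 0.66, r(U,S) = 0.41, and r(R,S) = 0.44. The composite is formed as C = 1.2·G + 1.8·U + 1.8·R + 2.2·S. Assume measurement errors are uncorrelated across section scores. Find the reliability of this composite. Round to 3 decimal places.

0.879

Var(C) = 1.2² + 1.8² + 1.8² + 2.2² + 2·[2.16·0.69 + 2.16·0.51 + 2.64·0.50 + 3.24·0.66 + 3.96·0.41 + 3.96·0.44] = 12.76 + 18.8328 = 31.5928.
Under uncorrelated errors the observed covariances equal the true-score covariances, so only the own-variance terms attenuate.
True-score variance = [1.2²·0.70 + 1.8²·0.81 + 1.8²·0.80 + 2.2²·0.56] + 18.8328 = 8.9348 + 18.8328 = 27.7676.
Reliability = 27.7676 / 31.5928 = 0.879.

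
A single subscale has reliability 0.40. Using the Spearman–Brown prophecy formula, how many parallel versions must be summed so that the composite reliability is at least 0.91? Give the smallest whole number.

k ≥ ρ*(1−ρ₁)/(ρ₁(1−ρ*)) = 0.91·0.60 / (0.40·0.09) = 15.167.
Smallest integer k = 16.

16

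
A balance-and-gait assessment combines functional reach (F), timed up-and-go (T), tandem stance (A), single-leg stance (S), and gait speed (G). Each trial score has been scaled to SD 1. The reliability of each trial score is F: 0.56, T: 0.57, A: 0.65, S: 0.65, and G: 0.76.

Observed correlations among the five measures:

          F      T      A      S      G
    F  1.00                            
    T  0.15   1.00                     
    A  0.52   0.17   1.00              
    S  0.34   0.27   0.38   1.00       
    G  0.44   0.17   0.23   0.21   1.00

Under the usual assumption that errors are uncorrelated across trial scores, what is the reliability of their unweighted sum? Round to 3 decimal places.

0.832

Var(F+T+A+S+G) = 5 + 2·[0.15 + 0.52 + 0.34 + 0.44 + 0.17 + 0.27 + 0.17 + 0.38 + 0.23 + 0.21] = 5 + 5.76 = 10.76.
Under uncorrelated errors the observed covariances equal the true-score covariances, so only the own-variance terms attenuate.
True-score variance = [0.56 + 0.57 + 0.65 + 0.65 + 0.76] + 5.76 = 3.19 + 5.76 = 8.95.
Reliability = 8.95 / 10.76 = 0.832.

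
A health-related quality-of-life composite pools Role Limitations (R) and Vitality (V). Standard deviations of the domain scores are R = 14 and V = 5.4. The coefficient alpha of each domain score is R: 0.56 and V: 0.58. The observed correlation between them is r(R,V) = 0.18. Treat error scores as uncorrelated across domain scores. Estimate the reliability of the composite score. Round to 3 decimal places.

Var(R+V) = 14² + 5.4² + 2·[14·5.4·0.18] = 225.16 + 27.216 = 252.376.
Under uncorrelated errors the observed covariances equal the true-score covariances, so only the own-variance terms attenuate.
True-score variance = [14²·0.56 + 5.4²·0.58] + 27.216 = 126.673 + 27.216 = 153.889.
Reliability = 153.889 / 252.376 = 0.610.

0.610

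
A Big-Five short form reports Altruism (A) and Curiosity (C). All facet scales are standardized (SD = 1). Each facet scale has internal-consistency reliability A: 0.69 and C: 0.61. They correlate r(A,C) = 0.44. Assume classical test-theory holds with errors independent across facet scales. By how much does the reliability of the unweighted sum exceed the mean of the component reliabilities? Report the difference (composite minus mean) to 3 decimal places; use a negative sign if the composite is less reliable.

Var(sum) = 2 + 0.88 = 2.88; true-score variance = 1.3 + 0.88 = 2.18; composite reliability = 0.7569.
Mean component reliability = 0.6500.
Difference = 0.7569 − 0.6500 = 0.107.

0.107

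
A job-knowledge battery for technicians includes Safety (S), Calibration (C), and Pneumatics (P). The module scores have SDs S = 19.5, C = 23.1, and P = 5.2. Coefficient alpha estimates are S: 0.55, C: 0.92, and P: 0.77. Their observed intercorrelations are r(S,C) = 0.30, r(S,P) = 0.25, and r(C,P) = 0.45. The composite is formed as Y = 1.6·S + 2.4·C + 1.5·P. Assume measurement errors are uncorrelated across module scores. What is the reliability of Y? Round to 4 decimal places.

0.8766

Var(Y) = 1.6²·19.5² + 2.4²·23.1² + 1.5²·5.2² + 2·[3.84·19.5·23.1·0.30 + 2.4·19.5·5.2·0.25 + 3.6·23.1·5.2·0.45] = 4107.87 + 1548.71 = 5656.58.
With uncorrelated errors the cross-covariances are all true-score covariance, so they carry over unchanged; only the diagonal terms shrink to ρᵢσᵢ².
True-score variance = [1.6²·19.5²·0.55 + 2.4²·23.1²·0.92 + 1.5²·5.2²·0.77] + 1548.71 = 3409.94 + 1548.71 = 4958.65.
Reliability = 4958.65 / 5656.58 = 0.8766.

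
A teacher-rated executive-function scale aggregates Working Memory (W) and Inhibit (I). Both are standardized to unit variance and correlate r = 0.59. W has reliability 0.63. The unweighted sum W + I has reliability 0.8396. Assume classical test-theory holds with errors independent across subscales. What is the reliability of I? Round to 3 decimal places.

Var(W+I) = 2 + 2·0.59 = 3.180.
True-score variance = ρ_W + ρ_I + 2·0.59, so 0.8396 = (0.63 + ρ_I + 1.18) / 3.180.
ρ_I = 0.8396·3.180 − 0.63 − 1.18 = 0.860.

0.860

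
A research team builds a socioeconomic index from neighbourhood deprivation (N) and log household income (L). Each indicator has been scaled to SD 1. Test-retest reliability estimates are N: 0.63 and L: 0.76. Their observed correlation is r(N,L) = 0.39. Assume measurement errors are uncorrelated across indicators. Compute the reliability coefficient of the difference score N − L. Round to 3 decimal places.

Var(N−L) = 1 + 1 − 2·0.39 = 2 − 0.78 = 1.22.
Under uncorrelated errors the observed covariances equal the true-score covariances, so only the own-variance terms attenuate.
True-score variance = [0.63 + 0.76] − 0.78 = 1.39 − 0.78 = 0.61.
Reliability = 0.61 / 1.22 = 0.500.

0.500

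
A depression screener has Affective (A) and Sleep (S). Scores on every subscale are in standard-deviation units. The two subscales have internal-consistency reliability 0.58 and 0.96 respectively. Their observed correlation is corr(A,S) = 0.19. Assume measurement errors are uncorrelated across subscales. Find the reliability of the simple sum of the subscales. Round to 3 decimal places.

0.807

Var(A+S) = 2 + 2·[0.19] = 2 + 0.38 = 2.38.
Because errors are independent across components, Cov(Tᵢ,Tⱼ) = Cov(Xᵢ,Xⱼ); the off-diagonal part of the true-score variance is the same as above.
True-score variance = [0.58 + 0.96] + 0.38 = 1.54 + 0.38 = 1.92.
Reliability = 1.92 / 2.38 = 0.807.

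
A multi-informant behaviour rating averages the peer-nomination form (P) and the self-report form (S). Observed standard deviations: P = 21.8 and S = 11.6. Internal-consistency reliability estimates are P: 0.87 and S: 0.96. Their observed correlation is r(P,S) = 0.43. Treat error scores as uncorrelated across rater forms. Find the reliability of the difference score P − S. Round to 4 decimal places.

Var(P−S) = 21.8² + 11.6² − 2·21.8·11.6·0.43 = 609.8 − 217.477 = 392.323.
Under uncorrelated errors the observed covariances equal the true-score covariances, so only the own-variance terms attenuate.
True-score variance = [21.8²·0.87 + 11.6²·0.96] − 217.477 = 542.636 − 217.477 = 325.16.
Reliability = 325.16 / 392.323 = 0.8288.

0.8288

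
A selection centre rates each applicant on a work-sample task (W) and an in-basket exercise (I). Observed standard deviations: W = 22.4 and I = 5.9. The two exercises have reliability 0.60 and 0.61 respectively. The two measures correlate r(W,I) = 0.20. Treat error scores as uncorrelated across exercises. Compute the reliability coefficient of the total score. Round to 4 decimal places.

Var(W+I) = 22.4² + 5.9² + 2·[22.4·5.9·0.20] = 536.57 + 52.864 = 589.434.
Under uncorrelated errors the observed covariances equal the true-score covariances, so only the own-variance terms attenuate.
True-score variance = [22.4²·0.60 + 5.9²·0.61] + 52.864 = 322.29 + 52.864 = 375.154.
Reliability = 375.154 / 589.434 = 0.6365.

0.6365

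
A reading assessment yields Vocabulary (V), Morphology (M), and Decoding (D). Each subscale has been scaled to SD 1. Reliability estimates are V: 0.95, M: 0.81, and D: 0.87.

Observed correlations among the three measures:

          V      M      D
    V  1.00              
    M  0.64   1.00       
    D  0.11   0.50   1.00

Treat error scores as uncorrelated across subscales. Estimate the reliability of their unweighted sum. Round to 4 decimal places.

0.9327

Var(V+M+D) = 3 + 2·[0.64 + 0.11 + 0.50] = 3 + 2.5 = 5.5.
Under uncorrelated errors the observed covariances equal the true-score covariances, so only the own-variance terms attenuate.
True-score variance = [0.95 + 0.81 + 0.87] + 2.5 = 2.63 + 2.5 = 5.13.
Reliability = 5.13 / 5.5 = 0.9327.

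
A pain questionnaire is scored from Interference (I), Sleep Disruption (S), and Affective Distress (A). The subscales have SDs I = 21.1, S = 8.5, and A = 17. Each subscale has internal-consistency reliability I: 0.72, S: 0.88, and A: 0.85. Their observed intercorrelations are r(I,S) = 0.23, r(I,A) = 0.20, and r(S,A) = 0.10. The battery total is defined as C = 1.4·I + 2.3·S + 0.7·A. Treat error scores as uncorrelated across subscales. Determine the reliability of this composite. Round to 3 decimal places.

Var(C) = 1.4²·21.1² + 2.3²·8.5² + 0.7²·17² + 2·[3.22·21.1·8.5·0.23 + 0.98·21.1·17·0.20 + 1.61·8.5·17·0.10] = 1396.42 + 452.793 = 1849.22.
Under uncorrelated errors the observed covariances equal the true-score covariances, so only the own-variance terms attenuate.
True-score variance = [1.4²·21.1²·0.72 + 2.3²·8.5²·0.88 + 0.7²·17²·0.85] + 452.793 = 1084.99 + 452.793 = 1537.78.
Reliability = 1537.78 / 1849.22 = 0.832.

0.832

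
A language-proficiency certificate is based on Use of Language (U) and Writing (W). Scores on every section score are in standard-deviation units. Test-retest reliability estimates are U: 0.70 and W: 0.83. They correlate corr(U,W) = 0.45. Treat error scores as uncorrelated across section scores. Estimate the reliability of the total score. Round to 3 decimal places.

Var(U+W) = 2 + 2·[0.45] = 2 + 0.9 = 2.9.
With uncorrelated errors the cross-covariances are all true-score covariance, so they carry over unchanged; only the diagonal terms shrink to ρᵢσᵢ².
True-score variance = [0.70 + 0.83] + 0.9 = 1.53 + 0.9 = 2.43.
Reliability = 2.43 / 2.9 = 0.838.

0.838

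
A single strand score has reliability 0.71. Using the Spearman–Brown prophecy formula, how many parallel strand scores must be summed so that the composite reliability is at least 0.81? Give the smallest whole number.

2

k ≥ ρ*(1−ρ₁)/(ρ₁(1−ρ*)) = 0.81·0.29 / (0.71·0.19) = 1.741.
Smallest integer k = 2.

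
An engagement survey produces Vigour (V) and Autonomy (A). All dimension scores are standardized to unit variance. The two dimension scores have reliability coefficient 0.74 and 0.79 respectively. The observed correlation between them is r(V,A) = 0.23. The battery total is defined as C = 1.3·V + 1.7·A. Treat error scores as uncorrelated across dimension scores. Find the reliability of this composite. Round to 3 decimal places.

0.813

Var(C) = 1.3² + 1.7² + 2·[2.21·0.23] = 4.58 + 1.0166 = 5.5966.
With uncorrelated errors the cross-covariances are all true-score covariance, so they carry over unchanged; only the diagonal terms shrink to ρᵢσᵢ².
True-score variance = [1.3²·0.74 + 1.7²·0.79] + 1.0166 = 3.5337 + 1.0166 = 4.5503.
Reliability = 4.5503 / 5.5966 = 0.813.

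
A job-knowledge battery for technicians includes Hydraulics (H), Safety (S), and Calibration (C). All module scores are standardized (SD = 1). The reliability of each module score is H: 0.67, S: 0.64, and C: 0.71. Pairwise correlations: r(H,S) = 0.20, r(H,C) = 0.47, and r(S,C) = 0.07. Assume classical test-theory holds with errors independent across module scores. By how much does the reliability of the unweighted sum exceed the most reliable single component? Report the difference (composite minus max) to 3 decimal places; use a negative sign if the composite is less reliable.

0.071

Var(sum) = 3 + 1.48 = 4.48; true-score variance = 2.02 + 1.48 = 3.5; composite reliability = 0.7812.
Max component reliability = 0.7100.
Difference = 0.7812 − 0.7100 = 0.071.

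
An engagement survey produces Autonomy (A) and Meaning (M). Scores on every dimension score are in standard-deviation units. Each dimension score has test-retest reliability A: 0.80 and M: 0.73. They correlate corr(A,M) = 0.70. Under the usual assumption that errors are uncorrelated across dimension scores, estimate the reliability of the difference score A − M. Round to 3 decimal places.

Var(A−M) = 1 + 1 − 2·0.70 = 2 − 1.4 = 0.6.
Under uncorrelated errors the observed covariances equal the true-score covariances, so only the own-variance terms attenuate.
True-score variance = [0.80 + 0.73] − 1.4 = 1.53 − 1.4 = 0.13.
Reliability = 0.13 / 0.6 = 0.217.

0.217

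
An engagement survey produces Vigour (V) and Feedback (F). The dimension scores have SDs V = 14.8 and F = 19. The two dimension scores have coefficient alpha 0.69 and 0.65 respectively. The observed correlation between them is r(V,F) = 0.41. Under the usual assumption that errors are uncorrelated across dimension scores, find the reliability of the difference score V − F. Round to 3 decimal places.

Var(V−F) = 14.8² + 19² − 2·14.8·19·0.41 = 580.04 − 230.584 = 349.456.
With uncorrelated errors the cross-covariances are all true-score covariance, so they carry over unchanged; only the diagonal terms shrink to ρᵢσᵢ².
True-score variance = [14.8²·0.69 + 19²·0.65] − 230.584 = 385.788 − 230.584 = 155.204.
Reliability = 155.204 / 349.456 = 0.444.

0.444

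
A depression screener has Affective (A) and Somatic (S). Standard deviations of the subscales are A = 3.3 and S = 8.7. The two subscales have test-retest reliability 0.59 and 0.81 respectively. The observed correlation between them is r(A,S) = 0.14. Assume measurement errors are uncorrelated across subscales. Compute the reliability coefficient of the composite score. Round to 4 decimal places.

0.8008

Var(A+S) = 3.3² + 8.7² + 2·[3.3·8.7·0.14] = 86.58 + 8.0388 = 94.6188.
Because errors are independent across components, Cov(Tᵢ,Tⱼ) = Cov(Xᵢ,Xⱼ); the off-diagonal part of the true-score variance is the same as above.
True-score variance = [3.3²·0.59 + 8.7²·0.81] + 8.0388 = 67.734 + 8.0388 = 75.7728.
Reliability = 75.7728 / 94.6188 = 0.8008.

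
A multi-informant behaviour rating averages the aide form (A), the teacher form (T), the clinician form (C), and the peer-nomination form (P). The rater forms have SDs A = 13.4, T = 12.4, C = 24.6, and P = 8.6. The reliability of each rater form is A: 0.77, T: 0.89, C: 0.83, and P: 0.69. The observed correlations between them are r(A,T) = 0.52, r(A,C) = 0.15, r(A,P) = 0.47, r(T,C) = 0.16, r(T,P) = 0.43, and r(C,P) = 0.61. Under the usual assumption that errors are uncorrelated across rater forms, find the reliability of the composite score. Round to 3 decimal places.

Var(A+T+C+P) = 13.4² + 12.4² + 24.6² + 8.6² + 2·[13.4·12.4·0.52 + 13.4·24.6·0.15 + 13.4·8.6·0.47 + 12.4·24.6·0.16 + 12.4·8.6·0.43 + 24.6·8.6·0.61] = 1012.44 + 827.45 = 1839.89.
With uncorrelated errors the cross-covariances are all true-score covariance, so they carry over unchanged; only the diagonal terms shrink to ρᵢσᵢ².
True-score variance = [13.4²·0.77 + 12.4²·0.89 + 24.6²·0.83 + 8.6²·0.69] + 827.45 = 828.423 + 827.45 = 1655.87.
Reliability = 1655.87 / 1839.89 = 0.900.

0.900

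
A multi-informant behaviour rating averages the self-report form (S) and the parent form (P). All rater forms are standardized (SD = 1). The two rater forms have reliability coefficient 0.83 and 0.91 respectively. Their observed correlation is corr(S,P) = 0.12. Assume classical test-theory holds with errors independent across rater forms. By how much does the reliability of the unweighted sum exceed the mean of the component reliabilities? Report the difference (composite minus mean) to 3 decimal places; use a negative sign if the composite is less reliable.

Var(sum) = 2 + 0.24 = 2.24; true-score variance = 1.74 + 0.24 = 1.98; composite reliability = 0.8839.
Mean component reliability = 0.8700.
Difference = 0.8839 − 0.8700 = 0.014.

0.014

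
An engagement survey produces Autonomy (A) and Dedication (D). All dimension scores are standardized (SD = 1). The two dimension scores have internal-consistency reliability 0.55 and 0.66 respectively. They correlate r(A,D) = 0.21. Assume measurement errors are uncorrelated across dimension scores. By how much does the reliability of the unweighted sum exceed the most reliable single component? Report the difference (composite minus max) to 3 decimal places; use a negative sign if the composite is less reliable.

Var(sum) = 2 + 0.42 = 2.42; true-score variance = 1.21 + 0.42 = 1.63; composite reliability = 0.6736.
Max component reliability = 0.6600.
Difference = 0.6736 − 0.6600 = 0.014.

0.014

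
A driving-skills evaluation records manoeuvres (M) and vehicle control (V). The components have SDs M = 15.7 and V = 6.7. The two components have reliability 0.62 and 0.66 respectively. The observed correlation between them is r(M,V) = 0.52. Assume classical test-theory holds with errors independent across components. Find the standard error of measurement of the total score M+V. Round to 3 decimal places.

10.437

Var(total) = 291.38 + 109.398 = 400.778.
True-score variance = 182.451 + 109.398 = 291.849, so reliability = 0.7282.
Error variance = 400.778 − 291.849 = 108.929; SEM = √108.929 = 10.437.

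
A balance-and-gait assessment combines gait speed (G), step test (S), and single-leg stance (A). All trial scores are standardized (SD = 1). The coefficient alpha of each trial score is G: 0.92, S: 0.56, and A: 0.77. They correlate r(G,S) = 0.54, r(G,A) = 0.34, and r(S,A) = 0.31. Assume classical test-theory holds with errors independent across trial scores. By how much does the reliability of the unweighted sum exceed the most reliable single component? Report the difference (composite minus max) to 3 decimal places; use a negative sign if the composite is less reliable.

-0.059

Var(sum) = 3 + 2.38 = 5.38; true-score variance = 2.25 + 2.38 = 4.63; composite reliability = 0.8606.
Max component reliability = 0.9200.
Difference = 0.8606 − 0.9200 = -0.059.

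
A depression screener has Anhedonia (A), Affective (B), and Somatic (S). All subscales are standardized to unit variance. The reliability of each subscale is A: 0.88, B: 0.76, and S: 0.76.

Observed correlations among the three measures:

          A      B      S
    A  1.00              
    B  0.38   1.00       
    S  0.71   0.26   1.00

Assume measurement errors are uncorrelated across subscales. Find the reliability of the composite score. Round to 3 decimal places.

Var(A+B+S) = 3 + 2·[0.38 + 0.71 + 0.26] = 3 + 2.7 = 5.7.
Because errors are independent across components, Cov(Tᵢ,Tⱼ) = Cov(Xᵢ,Xⱼ); the off-diagonal part of the true-score variance is the same as above.
True-score variance = [0.88 + 0.76 + 0.76] + 2.7 = 2.4 + 2.7 = 5.1.
Reliability = 5.1 / 5.7 = 0.895.

0.895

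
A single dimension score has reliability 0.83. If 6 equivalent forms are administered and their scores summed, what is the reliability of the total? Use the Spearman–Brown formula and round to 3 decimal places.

ρ_k = kρ / (1 + (k−1)ρ) = 6·0.83 / (1 + 5·0.83) = 4.980 / 5.150 = 0.967.

0.967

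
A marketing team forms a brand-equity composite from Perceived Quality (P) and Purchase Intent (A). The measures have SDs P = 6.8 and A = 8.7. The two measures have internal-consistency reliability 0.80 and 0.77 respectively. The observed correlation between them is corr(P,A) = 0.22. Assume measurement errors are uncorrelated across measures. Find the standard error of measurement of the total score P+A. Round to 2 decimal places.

Var(total) = 121.93 + 26.0304 = 147.96.
True-score variance = 95.2733 + 26.0304 = 121.304, so reliability = 0.8198.
Error variance = 147.96 − 121.304 = 26.6567; SEM = √26.6567 = 5.16.

5.16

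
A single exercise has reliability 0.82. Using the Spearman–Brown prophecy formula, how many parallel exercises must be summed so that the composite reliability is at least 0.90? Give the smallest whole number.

k ≥ ρ*(1−ρ₁)/(ρ₁(1−ρ*)) = 0.90·0.18 / (0.82·0.10) = 1.976.
Smallest integer k = 2.

2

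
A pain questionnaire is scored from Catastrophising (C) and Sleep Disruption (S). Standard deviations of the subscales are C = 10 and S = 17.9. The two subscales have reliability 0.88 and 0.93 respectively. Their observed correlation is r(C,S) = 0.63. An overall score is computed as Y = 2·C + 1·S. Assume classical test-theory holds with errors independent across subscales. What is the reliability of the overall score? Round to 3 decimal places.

0.940

Var(Y) = 2²·10² + 17.9² + 2·[2·10·17.9·0.63] = 720.41 + 451.08 = 1171.49.
Because errors are independent across components, Cov(Tᵢ,Tⱼ) = Cov(Xᵢ,Xⱼ); the off-diagonal part of the true-score variance is the same as above.
True-score variance = [2²·10²·0.88 + 17.9²·0.93] + 451.08 = 649.981 + 451.08 = 1101.06.
Reliability = 1101.06 / 1171.49 = 0.940.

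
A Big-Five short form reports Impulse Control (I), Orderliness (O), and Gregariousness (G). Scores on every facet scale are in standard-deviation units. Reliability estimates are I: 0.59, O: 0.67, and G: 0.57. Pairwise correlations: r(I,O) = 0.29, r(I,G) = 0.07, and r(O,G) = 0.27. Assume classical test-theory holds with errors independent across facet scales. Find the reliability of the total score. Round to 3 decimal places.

0.725

Var(I+O+G) = 3 + 2·[0.29 + 0.07 + 0.27] = 3 + 1.26 = 4.26.
Because errors are independent across components, Cov(Tᵢ,Tⱼ) = Cov(Xᵢ,Xⱼ); the off-diagonal part of the true-score variance is the same as above.
True-score variance = [0.59 + 0.67 + 0.57] + 1.26 = 1.83 + 1.26 = 3.09.
Reliability = 3.09 / 4.26 = 0.725.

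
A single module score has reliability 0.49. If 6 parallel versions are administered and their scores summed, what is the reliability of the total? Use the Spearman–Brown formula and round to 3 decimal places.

ρ_k = kρ / (1 + (k−1)ρ) = 6·0.49 / (1 + 5·0.49) = 2.940 / 3.450 = 0.852.

0.852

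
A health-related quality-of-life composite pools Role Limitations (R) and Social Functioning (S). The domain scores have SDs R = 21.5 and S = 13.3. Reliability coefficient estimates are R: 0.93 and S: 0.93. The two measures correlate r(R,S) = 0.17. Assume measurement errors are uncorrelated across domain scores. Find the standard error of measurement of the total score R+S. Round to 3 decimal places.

Var(total) = 639.14 + 97.223 = 736.363.
True-score variance = 594.4 + 97.223 = 691.623, so reliability = 0.9392.
Error variance = 736.363 − 691.623 = 44.7398; SEM = √44.7398 = 6.689.

6.689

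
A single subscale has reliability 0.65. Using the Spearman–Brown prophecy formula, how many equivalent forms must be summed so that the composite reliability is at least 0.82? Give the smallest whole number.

3

k ≥ ρ*(1−ρ₁)/(ρ₁(1−ρ*)) = 0.82·0.35 / (0.65·0.18) = 2.453.
Smallest integer k = 3.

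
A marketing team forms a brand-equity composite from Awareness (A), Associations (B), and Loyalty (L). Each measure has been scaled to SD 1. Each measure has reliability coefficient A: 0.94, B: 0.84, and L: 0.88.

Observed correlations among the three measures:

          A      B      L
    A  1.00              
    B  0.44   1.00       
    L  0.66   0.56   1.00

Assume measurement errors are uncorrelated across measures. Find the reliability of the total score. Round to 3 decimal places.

Var(A+B+L) = 3 + 2·[0.44 + 0.66 + 0.56] = 3 + 3.32 = 6.32.
Because errors are independent across components, Cov(Tᵢ,Tⱼ) = Cov(Xᵢ,Xⱼ); the off-diagonal part of the true-score variance is the same as above.
True-score variance = [0.94 + 0.84 + 0.88] + 3.32 = 2.66 + 3.32 = 5.98.
Reliability = 5.98 / 6.32 = 0.946.

0.946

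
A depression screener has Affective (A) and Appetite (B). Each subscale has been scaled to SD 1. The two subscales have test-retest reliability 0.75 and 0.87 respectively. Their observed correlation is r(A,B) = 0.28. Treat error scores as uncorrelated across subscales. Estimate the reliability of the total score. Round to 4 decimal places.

Var(A+B) = 2 + 2·[0.28] = 2 + 0.56 = 2.56.
Under uncorrelated errors the observed covariances equal the true-score covariances, so only the own-variance terms attenuate.
True-score variance = [0.75 + 0.87] + 0.56 = 1.62 + 0.56 = 2.18.
Reliability = 2.18 / 2.56 = 0.8516.

0.8516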